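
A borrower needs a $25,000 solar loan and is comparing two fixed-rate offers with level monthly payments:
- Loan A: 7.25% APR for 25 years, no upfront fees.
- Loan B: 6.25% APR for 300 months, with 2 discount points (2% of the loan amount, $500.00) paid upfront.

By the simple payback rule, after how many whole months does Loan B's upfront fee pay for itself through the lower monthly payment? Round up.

Loan A: at 7.25% the monthly rate is 0.0060417, so the payment is 25,000 × 0.0060417 / (1 − 1.0060417^−300) = $180.70.
Loan B: monthly rate = 6.25%/12 = 0.0052083; payment = 25,000 × 0.0052083 / (1 − (1+0.0052083)^−300) = $164.92.
Monthly savings = $180.70 − $164.92 = $15.78.
Break-even = $500.00 / $15.78 = 31.69 → 32 months.

32 months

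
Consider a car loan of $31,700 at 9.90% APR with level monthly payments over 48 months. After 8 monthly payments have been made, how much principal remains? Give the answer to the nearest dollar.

$27,245

With monthly rate i = 9.9%/12 = 0.0082500, the balance after k of n payments is P · [(1+i)^n − (1+i)^k] / [(1+i)^n − 1].
(1+0.0082500)^48 = 1.48345738 and (1+0.0082500)^8 = 1.06793752, so the balance is 31,700 × (1.48345738 − 1.06793752) / (1.48345738 − 1) = $27,245.38.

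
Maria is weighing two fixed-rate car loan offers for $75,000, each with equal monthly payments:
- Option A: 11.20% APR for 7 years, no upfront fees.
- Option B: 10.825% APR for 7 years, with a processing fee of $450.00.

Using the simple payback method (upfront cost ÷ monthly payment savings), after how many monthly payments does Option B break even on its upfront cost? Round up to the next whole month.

Option A: monthly rate = 11.2%/12 = 0.0093333; payment = 75,000 × 0.0093333 / (1 − (1+0.0093333)^−84) = $1,292.08.
Option B: at 10.825% the monthly rate is 0.0090208, so the payment is 75,000 × 0.0090208 / (1 − 1.0090208^−84) = $1,277.29.
Monthly savings = $1,292.08 − $1,277.29 = $14.79.
Break-even = $450.00 / $14.79 = 30.43 → 31 months.

31 months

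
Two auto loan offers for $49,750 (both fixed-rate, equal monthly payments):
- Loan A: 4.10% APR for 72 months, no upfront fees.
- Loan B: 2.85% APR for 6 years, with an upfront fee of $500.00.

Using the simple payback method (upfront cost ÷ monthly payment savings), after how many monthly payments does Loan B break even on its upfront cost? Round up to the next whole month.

Loan A: monthly rate = 4.1%/12 = 0.0034167; payment = 49,750 × 0.0034167 / (1 − (1+0.0034167)^−72) = $780.62.
Loan B: at 2.85% the monthly rate is 0.0023750, so the payment is 49,750 × 0.0023750 / (1 − 1.0023750^−72) = $752.55.
Monthly savings = $780.62 − $752.55 = $28.07.
Break-even = $500.00 / $28.07 = 17.81 → 18 months.

18 months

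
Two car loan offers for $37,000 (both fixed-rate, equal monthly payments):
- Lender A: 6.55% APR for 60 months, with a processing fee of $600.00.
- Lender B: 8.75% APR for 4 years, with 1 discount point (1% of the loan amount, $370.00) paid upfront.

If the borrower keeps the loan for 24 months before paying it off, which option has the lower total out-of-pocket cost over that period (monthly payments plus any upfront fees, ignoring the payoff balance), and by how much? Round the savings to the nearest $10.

Lender A by $4,370

Lender A: at 6.55% the monthly rate is 0.0054583, so the payment is 37,000 × 0.0054583 / (1 − 1.0054583^−60) = $724.81.
Lender B: at 8.75% the monthly rate is 0.0072917, so the payment is 37,000 × 0.0072917 / (1 − 1.0072917^−48) = $916.36.
Over 24 months: Lender A costs 24 × $724.81 + $600.00 = $17,995.44; Lender B costs 24 × $916.36 + $370.00 = $22,362.64.
Lender A is cheaper by $22,362.64 − $17,995.44 = $4,367.20.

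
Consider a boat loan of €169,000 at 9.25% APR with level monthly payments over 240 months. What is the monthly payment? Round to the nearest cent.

€1,547.81

Monthly rate = 9.25%/12 = 0.0077083; payment = 169,000 × 0.0077083 / (1 − (1+0.0077083)^−240) = €1,547.81.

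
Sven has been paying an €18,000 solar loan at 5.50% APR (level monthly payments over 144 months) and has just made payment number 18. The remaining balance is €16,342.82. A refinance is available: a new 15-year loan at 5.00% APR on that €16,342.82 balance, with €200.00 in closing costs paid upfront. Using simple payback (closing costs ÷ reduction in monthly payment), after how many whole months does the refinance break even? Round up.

5 months

Current payment = 18,000 × 5.5%/12 / (1 − (1+0.0045833)^−144) = €171.03.
Refinanced payment = 16,342.82 × 0.0041667 / (1 − (1+0.0041667)^−180) = €129.24.
Monthly savings = €171.03 − €129.24 = €41.79.
Break-even = €200.00 / €41.79 = 4.79 → 5 months.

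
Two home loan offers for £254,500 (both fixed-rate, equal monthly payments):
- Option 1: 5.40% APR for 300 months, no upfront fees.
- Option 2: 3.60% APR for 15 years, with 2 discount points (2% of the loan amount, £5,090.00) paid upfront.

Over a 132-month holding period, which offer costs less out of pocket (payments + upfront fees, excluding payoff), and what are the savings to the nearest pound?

Option 1: at 5.40% the monthly rate is 0.0045000, so the payment is 254,500 × 0.0045000 / (1 − 1.0045000^−300) = £1,547.69.
Option 2: at 3.60% the monthly rate is 0.0030000, so the payment is 254,500 × 0.0030000 / (1 − 1.0030000^−180) = £1,831.90.
Over 132 months: Option 1 costs 132 × £1,547.69 = £204,295.08; Option 2 costs 132 × £1,831.90 + £5,090.00 = £246,900.80.
Option 1 is cheaper by £246,900.80 − £204,295.08 = £42,605.72.

Option 1 by £42,606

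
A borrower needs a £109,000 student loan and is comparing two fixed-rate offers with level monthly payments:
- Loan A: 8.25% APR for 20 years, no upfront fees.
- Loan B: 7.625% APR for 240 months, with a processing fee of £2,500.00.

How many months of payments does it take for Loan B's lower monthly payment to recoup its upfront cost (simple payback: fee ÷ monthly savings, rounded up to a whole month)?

60 months

Loan A: monthly rate = 8.25%/12 = 0.0068750; payment = 109,000 × 0.0068750 / (1 − (1+0.0068750)^−240) = £928.75.
Loan B: at 7.625% the monthly rate is 0.0063542, so the payment is 109,000 × 0.0063542 / (1 − 1.0063542^−240) = £886.45.
Monthly savings = £928.75 − £886.45 = £42.30.
Break-even = £2,500.00 / £42.30 = 59.10 → 60 months.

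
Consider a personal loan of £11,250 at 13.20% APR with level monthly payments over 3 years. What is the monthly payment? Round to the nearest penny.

£380.14

Monthly rate = 13.2%/12 = 0.0110000; payment = 11,250 × 0.0110000 / (1 − (1+0.0110000)^−36) = £380.14.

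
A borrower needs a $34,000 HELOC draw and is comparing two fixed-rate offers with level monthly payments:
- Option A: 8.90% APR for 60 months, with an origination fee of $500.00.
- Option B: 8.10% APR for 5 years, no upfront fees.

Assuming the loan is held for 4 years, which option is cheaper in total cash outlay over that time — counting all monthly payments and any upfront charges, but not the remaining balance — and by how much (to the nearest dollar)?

Option B by $1,129

Option A: monthly rate = 8.9%/12 = 0.0074167; payment = 34,000 × 0.0074167 / (1 − (1+0.0074167)^−60) = $704.14.
Option B: at 8.10% the monthly rate is 0.0067500, so the payment is 34,000 × 0.0067500 / (1 − 1.0067500^−60) = $691.03.
Over 48 months: Option A costs 48 × $704.14 + $500.00 = $34,298.72; Option B costs 48 × $691.03 = $33,169.44.
Option B is cheaper by $34,298.72 − $33,169.44 = $1,129.28.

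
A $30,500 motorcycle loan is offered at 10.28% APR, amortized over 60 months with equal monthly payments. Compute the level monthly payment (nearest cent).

At 10.28% the monthly rate is 0.0085667, so the payment is 30,500 × 0.0085667 / (1 − 1.0085667^−60) = $652.24.

$652.24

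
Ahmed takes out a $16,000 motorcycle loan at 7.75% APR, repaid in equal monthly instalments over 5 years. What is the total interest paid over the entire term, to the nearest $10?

$3,350

At 7.75% the monthly rate is 0.0064583, so the payment is 16,000 × 0.0064583 / (1 − 1.0064583^−60) = $322.51.
Total paid = 60 × $322.51 = $19,350.60; interest = $19,350.60 − $16,000 = $3,350.60.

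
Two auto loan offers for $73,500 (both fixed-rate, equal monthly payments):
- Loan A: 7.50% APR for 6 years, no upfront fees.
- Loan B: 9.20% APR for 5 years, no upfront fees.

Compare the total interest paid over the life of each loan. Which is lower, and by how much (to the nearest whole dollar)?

Loan A: monthly rate = 7.5%/12 = 0.0062500; payment = 73,500 × 0.0062500 / (1 − (1+0.0062500)^−72) = $1,270.82.
Total interest on Loan A = 72 × $1,270.82 − $73,500 = $17,999.04.
Loan B: at 9.20% the monthly rate is 0.0076667, so the payment is 73,500 × 0.0076667 / (1 − 1.0076667^−60) = $1,532.88.
Total interest on Loan B = 60 × $1,532.88 − $73,500 = $18,472.80.
Loan A is lower by $473.76.

Loan A by $474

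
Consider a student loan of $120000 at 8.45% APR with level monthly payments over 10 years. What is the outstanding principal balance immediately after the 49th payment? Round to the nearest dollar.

$82,727

With monthly rate i = 8.45%/12 = 0.0070417, the balance after k of n payments is P · [(1+i)^n − (1+i)^k] / [(1+i)^n − 1].
(1+0.0070417)^120 = 2.32109438 and (1+0.0070417)^49 = 1.41034239, so the balance is 120,000 × (2.32109438 − 1.41034239) / (2.32109438 − 1) = $82,727.05.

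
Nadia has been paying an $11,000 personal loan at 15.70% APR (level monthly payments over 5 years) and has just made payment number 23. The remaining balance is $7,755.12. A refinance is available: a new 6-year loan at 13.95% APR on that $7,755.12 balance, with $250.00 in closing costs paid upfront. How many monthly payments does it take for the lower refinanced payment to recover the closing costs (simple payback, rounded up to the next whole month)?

Current payment = 11,000 × 15.7%/12 / (1 − (1+0.0130833)^−60) = $265.75.
Refinanced payment = 7,755.12 × 0.0116250 / (1 − (1+0.0116250)^−72) = $159.59.
Monthly savings = $265.75 − $159.59 = $106.16.
Break-even = $250.00 / $106.16 = 2.35 → 3 months.

3 months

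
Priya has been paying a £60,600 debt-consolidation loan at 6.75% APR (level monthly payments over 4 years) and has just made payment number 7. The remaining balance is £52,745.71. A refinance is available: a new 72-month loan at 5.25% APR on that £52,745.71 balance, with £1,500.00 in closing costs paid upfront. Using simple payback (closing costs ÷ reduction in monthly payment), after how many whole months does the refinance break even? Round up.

Current payment = 60,600 × 6.75%/12 / (1 − (1+0.0056250)^−48) = £1,444.12.
Refinanced payment = 52,745.71 × 0.0043750 / (1 − (1+0.0043750)^−72) = £855.60.
Monthly savings = £1,444.12 − £855.60 = £588.52.
Break-even = £1,500.00 / £588.52 = 2.55 → 3 months.

3 months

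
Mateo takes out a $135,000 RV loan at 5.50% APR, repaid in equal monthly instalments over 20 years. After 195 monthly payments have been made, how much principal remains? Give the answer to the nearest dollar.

With monthly rate i = 5.5%/12 = 0.0045833, the balance after k of n payments is P · [(1+i)^n − (1+i)^k] / [(1+i)^n − 1].
(1+0.0045833)^240 = 2.99662556 and (1+0.0045833)^195 = 2.43929255, so the balance is 135,000 × (2.99662556 − 2.43929255) / (2.99662556 − 1) = $37,683.56.

$37,684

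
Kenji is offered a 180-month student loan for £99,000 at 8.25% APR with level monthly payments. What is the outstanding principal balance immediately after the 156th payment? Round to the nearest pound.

£21,182

With monthly rate i = 8.25%/12 = 0.0068750, the balance after k of n payments is P · [(1+i)^n − (1+i)^k] / [(1+i)^n − 1].
(1+0.0068750)^180 = 3.43241979 and (1+0.0068750)^156 = 2.91197077, so the balance is 99,000 × (3.43241979 − 2.91197077) / (3.43241979 − 1) = £21,182.39.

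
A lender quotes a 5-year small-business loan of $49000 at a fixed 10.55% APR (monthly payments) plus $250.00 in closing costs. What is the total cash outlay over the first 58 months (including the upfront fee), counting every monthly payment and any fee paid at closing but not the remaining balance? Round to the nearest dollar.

$61,406

Monthly rate = 10.55%/12 = 0.0087917; payment = 49,000 × 0.0087917 / (1 − (1+0.0087917)^−60) = $1,054.42.
Total outlay = 58 × $1,054.42 + $250.00 = $61,406.36.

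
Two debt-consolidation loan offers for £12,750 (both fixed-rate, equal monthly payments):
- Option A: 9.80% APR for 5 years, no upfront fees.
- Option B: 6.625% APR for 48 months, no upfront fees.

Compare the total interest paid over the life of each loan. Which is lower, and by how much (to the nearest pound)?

Option A: at 9.80% the monthly rate is 0.0081667, so the payment is 12,750 × 0.0081667 / (1 − 1.0081667^−60) = £269.65.
Total interest on Option A = 60 × £269.65 − £12,750 = £3,429.00.
Option B: at 6.625% the monthly rate is 0.0055208, so the payment is 12,750 × 0.0055208 / (1 − 1.0055208^−48) = £303.10.
Total interest on Option B = 48 × £303.10 − £12,750 = £1,798.80.
Option B is lower by £1,630.20.

Option B by £1,630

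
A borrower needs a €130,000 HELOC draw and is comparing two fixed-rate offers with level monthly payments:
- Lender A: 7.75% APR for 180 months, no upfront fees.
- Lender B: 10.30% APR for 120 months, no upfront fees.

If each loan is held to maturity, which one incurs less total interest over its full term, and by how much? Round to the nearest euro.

Lender B by €11,503

Lender A: at 7.75% the monthly rate is 0.0064583, so the payment is 130,000 × 0.0064583 / (1 − 1.0064583^−180) = €1,223.66.
Total interest on Lender A = 180 × €1,223.66 − €130,000 = €90,258.80.
Lender B: at 10.30% the monthly rate is 0.0085833, so the payment is 130,000 × 0.0085833 / (1 − 1.0085833^−120) = €1,739.63.
Total interest on Lender B = 120 × €1,739.63 − €130,000 = €78,755.60.
Lender B is lower by €11,503.20.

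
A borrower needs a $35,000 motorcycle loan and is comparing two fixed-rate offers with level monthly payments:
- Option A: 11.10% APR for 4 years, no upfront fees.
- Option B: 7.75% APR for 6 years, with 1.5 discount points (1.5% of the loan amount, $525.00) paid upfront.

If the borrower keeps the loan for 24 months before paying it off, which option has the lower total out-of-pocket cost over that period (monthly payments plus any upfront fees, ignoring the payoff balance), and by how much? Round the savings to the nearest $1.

Option B by $6,600

Option A: monthly rate = 11.1%/12 = 0.0092500; payment = 35,000 × 0.0092500 / (1 − (1+0.0092500)^−48) = $906.29.
Option B: monthly rate = 7.75%/12 = 0.0064583; payment = 35,000 × 0.0064583 / (1 − (1+0.0064583)^−72) = $609.40.
Over 24 months: Option A costs 24 × $906.29 = $21,750.96; Option B costs 24 × $609.40 + $525.00 = $15,150.60.
Option B is cheaper by $21,750.96 − $15,150.60 = $6,600.36.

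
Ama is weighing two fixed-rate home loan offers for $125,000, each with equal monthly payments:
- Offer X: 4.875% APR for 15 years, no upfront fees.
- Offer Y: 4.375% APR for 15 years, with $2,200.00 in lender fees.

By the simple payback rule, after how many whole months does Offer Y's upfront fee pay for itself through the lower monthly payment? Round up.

Offer X: at 4.875% the monthly rate is 0.0040625, so the payment is 125,000 × 0.0040625 / (1 − 1.0040625^−180) = $980.37.
Offer Y: at 4.375% the monthly rate is 0.0036458, so the payment is 125,000 × 0.0036458 / (1 − 1.0036458^−180) = $948.28.
Monthly savings = $980.37 − $948.28 = $32.09.
Break-even = $2,200.00 / $32.09 = 68.56 → 69 months.

69 months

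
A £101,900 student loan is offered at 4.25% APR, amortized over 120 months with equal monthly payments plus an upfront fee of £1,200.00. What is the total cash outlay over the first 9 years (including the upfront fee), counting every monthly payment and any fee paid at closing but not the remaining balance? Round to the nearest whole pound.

£113,935

Monthly rate = 4.25%/12 = 0.0035417; payment = 101,900 × 0.0035417 / (1 − (1+0.0035417)^−120) = £1,043.84.
Total outlay = 108 × £1,043.84 + £1,200.00 = £113,934.72.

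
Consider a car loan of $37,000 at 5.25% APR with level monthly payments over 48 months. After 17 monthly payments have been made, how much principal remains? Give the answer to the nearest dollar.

$24,773

With monthly rate i = 5.25%/12 = 0.0043750, the balance after k of n payments is P · [(1+i)^n − (1+i)^k] / [(1+i)^n − 1].
(1+0.0043750)^48 = 1.23311312 and (1+0.0043750)^17 = 1.07703595, so the balance is 37,000 × (1.23311312 − 1.07703595) / (1.23311312 − 1) = $24,772.76.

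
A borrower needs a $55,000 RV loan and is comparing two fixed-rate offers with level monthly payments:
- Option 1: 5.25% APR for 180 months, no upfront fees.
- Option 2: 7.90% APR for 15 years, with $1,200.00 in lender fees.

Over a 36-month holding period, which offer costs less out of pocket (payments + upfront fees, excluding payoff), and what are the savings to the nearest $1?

Option 1: monthly rate = 5.25%/12 = 0.0043750; payment = 55,000 × 0.0043750 / (1 − (1+0.0043750)^−180) = $442.13.
Option 2: at 7.90% the monthly rate is 0.0065833, so the payment is 55,000 × 0.0065833 / (1 − 1.0065833^−180) = $522.44.
Over 36 months: Option 1 costs 36 × $442.13 = $15,916.68; Option 2 costs 36 × $522.44 + $1,200.00 = $20,007.84.
Option 1 is cheaper by $20,007.84 − $15,916.68 = $4,091.16.

Option 1 by $4,091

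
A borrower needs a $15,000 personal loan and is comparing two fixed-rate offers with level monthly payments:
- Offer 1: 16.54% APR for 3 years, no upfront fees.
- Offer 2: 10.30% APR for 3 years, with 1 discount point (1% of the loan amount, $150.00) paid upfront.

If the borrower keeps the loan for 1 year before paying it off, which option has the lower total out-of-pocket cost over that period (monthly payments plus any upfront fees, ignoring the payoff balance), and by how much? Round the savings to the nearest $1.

Offer 2 by $393

Offer 1: monthly rate = 16.54%/12 = 0.0137833; payment = 15,000 × 0.0137833 / (1 − (1+0.0137833)^−36) = $531.36.
Offer 2: monthly rate = 10.3%/12 = 0.0085833; payment = 15,000 × 0.0085833 / (1 − (1+0.0085833)^−36) = $486.12.
Over 12 months: Offer 1 costs 12 × $531.36 = $6,376.32; Offer 2 costs 12 × $486.12 + $150.00 = $5,983.44.
Offer 2 is cheaper by $6,376.32 − $5,983.44 = $392.88.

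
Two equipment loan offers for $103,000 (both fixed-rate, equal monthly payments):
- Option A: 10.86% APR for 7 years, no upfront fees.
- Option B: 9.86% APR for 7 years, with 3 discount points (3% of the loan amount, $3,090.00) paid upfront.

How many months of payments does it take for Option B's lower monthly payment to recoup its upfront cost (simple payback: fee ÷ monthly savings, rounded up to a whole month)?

Option A: at 10.86% the monthly rate is 0.0090500, so the payment is 103,000 × 0.0090500 / (1 − 1.0090500^−84) = $1,756.04.
Option B: at 9.86% the monthly rate is 0.0082167, so the payment is 103,000 × 0.0082167 / (1 − 1.0082167^−84) = $1,702.48.
Monthly savings = $1,756.04 − $1,702.48 = $53.56.
Break-even = $3,090.00 / $53.56 = 57.69 → 58 months.

58 months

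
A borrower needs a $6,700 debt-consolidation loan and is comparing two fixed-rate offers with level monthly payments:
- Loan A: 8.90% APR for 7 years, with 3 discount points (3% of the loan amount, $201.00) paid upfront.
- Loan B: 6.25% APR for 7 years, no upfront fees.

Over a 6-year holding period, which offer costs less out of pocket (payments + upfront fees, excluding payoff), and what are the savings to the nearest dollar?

Loan A: monthly rate = 8.9%/12 = 0.0074167; payment = 6,700 × 0.0074167 / (1 − (1+0.0074167)^−84) = $107.46.
Loan B: at 6.25% the monthly rate is 0.0052083, so the payment is 6,700 × 0.0052083 / (1 − 1.0052083^−84) = $98.68.
Over 72 months: Loan A costs 72 × $107.46 + $201.00 = $7,938.12; Loan B costs 72 × $98.68 = $7,104.96.
Loan B is cheaper by $7,938.12 − $7,104.96 = $833.16.

Loan B by $833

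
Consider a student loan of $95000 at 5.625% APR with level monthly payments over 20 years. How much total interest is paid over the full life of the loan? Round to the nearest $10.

At 5.625% the monthly rate is 0.0046875, so the payment is 95,000 × 0.0046875 / (1 − 1.0046875^−240) = $660.22.
Total paid = 240 × $660.22 = $158,452.80; interest = $158,452.80 − $95,000 = $63,452.80.

$63,450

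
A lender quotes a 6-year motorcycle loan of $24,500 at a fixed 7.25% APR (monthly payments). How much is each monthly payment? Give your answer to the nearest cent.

At 7.25% the monthly rate is 0.0060417, so the payment is 24,500 × 0.0060417 / (1 − 1.0060417^−72) = $420.65.

$420.65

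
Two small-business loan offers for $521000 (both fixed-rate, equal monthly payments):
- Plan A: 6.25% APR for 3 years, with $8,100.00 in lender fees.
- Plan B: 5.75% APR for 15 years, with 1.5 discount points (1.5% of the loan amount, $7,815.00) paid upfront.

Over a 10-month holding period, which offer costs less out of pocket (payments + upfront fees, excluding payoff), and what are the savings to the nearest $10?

Plan B by $116,110

Plan A: monthly rate = 6.25%/12 = 0.0052083; payment = 521,000 × 0.0052083 / (1 − (1+0.0052083)^−36) = $15,908.91.
Plan B: at 5.75% the monthly rate is 0.0047917, so the payment is 521,000 × 0.0047917 / (1 − 1.0047917^−180) = $4,326.44.
Over 10 months: Plan A costs 10 × $15,908.91 + $8,100.00 = $167,189.10; Plan B costs 10 × $4,326.44 + $7,815.00 = $51,079.40.
Plan B is cheaper by $167,189.10 − $51,079.40 = $116,109.70.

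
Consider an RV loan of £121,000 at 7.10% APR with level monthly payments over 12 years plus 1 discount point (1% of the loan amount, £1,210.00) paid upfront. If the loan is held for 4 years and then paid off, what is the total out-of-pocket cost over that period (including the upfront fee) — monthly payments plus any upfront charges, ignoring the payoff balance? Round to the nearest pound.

Monthly rate = 7.1%/12 = 0.0059167; payment = 121,000 × 0.0059167 / (1 − (1+0.0059167)^−144) = £1,250.80.
Total outlay = 48 × £1,250.80 + £1,210.00 = £61,248.40.

£61,248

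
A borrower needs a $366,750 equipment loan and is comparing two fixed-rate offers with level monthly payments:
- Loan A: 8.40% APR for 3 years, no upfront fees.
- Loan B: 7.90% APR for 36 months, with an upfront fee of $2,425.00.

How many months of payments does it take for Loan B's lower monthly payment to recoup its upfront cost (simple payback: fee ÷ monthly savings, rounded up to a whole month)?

29 months

Loan A: monthly rate = 8.4%/12 = 0.0070000; payment = 366,750 × 0.0070000 / (1 − (1+0.0070000)^−36) = $11,560.41.
Loan B: monthly rate = 7.9%/12 = 0.0065833; payment = 366,750 × 0.0065833 / (1 − (1+0.0065833)^−36) = $11,475.70.
Monthly savings = $11,560.41 − $11,475.70 = $84.71.
Break-even = $2,425.00 / $84.71 = 28.63 → 29 months.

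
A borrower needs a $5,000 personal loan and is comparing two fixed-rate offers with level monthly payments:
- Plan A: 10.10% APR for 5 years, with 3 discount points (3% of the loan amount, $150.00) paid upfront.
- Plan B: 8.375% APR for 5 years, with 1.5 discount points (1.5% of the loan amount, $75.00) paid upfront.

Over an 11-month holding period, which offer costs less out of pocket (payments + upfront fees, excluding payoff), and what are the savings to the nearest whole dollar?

Plan B by $121

Plan A: monthly rate = 10.1%/12 = 0.0084167; payment = 5,000 × 0.0084167 / (1 − (1+0.0084167)^−60) = $106.48.
Plan B: monthly rate = 8.375%/12 = 0.0069792; payment = 5,000 × 0.0069792 / (1 − (1+0.0069792)^−60) = $102.28.
Over 11 months: Plan A costs 11 × $106.48 + $150.00 = $1,321.28; Plan B costs 11 × $102.28 + $75.00 = $1,200.08.
Plan B is cheaper by $1,321.28 − $1,200.08 = $121.20.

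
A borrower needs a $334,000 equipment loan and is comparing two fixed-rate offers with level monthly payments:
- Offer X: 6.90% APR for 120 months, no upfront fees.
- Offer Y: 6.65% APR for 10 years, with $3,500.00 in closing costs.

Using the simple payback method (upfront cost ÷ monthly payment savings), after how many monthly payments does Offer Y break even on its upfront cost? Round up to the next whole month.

Offer X: at 6.90% the monthly rate is 0.0057500, so the payment is 334,000 × 0.0057500 / (1 − 1.0057500^−120) = $3,860.83.
Offer Y: at 6.65% the monthly rate is 0.0055417, so the payment is 334,000 × 0.0055417 / (1 − 1.0055417^−120) = $3,818.04.
Monthly savings = $3,860.83 − $3,818.04 = $42.79.
Break-even = $3,500.00 / $42.79 = 81.79 → 82 months.

82 months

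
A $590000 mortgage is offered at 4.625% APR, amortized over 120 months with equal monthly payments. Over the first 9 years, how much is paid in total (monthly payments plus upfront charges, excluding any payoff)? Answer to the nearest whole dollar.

Monthly rate = 4.625%/12 = 0.0038542; payment = 590,000 × 0.0038542 / (1 − (1+0.0038542)^−120) = $6,150.28.
Total outlay = 108 × $6,150.28 = $664,230.24.

$664,230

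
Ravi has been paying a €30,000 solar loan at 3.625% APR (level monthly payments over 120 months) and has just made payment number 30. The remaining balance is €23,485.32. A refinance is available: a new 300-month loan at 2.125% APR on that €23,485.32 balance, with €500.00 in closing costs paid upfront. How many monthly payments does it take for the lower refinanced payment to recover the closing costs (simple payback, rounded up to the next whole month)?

Current payment = 30,000 × 3.625%/12 / (1 − (1+0.0030208)^−120) = €298.42.
Refinanced payment = 23,485.32 × 0.0017708 / (1 − (1+0.0017708)^−300) = €100.98.
Monthly savings = €298.42 − €100.98 = €197.44.
Break-even = €500.00 / €197.44 = 2.53 → 3 months.

3 months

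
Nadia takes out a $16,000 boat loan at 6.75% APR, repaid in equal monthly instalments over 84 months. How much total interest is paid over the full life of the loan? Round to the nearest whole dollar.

$4,121

At 6.75% the monthly rate is 0.0056250, so the payment is 16,000 × 0.0056250 / (1 − 1.0056250^−84) = $239.53.
Total paid = 84 × $239.53 = $20,120.52; interest = $20,120.52 − $16,000 = $4,120.52.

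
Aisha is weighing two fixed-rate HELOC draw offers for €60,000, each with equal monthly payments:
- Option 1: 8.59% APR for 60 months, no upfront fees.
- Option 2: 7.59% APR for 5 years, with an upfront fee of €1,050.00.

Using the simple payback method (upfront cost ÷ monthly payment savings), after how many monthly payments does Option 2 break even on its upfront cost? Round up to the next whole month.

Option 1: monthly rate = 8.59%/12 = 0.0071583; payment = 60,000 × 0.0071583 / (1 − (1+0.0071583)^−60) = €1,233.60.
Option 2: at 7.59% the monthly rate is 0.0063250, so the payment is 60,000 × 0.0063250 / (1 − 1.0063250^−60) = €1,204.84.
Monthly savings = €1,233.60 − €1,204.84 = €28.76.
Break-even = €1,050.00 / €28.76 = 36.51 → 37 months.

37 months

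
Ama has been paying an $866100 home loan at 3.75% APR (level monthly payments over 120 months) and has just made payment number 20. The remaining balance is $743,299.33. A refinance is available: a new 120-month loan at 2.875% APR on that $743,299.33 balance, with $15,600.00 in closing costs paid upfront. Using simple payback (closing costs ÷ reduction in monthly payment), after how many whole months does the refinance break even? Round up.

Current payment = 866,100 × 3.75%/12 / (1 − (1+0.0031250)^−120) = $8,666.30.
Refinanced payment = 743,299.33 × 0.0023958 / (1 − (1+0.0023958)^−120) = $7,134.54.
Monthly savings = $8,666.30 − $7,134.54 = $1,531.76.
Break-even = $15,600.00 / $1,531.76 = 10.18 → 11 months.

11 months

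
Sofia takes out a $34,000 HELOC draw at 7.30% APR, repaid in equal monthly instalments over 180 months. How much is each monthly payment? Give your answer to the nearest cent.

$311.33

Monthly rate = 7.3%/12 = 0.0060833; payment = 34,000 × 0.0060833 / (1 − (1+0.0060833)^−180) = $311.33.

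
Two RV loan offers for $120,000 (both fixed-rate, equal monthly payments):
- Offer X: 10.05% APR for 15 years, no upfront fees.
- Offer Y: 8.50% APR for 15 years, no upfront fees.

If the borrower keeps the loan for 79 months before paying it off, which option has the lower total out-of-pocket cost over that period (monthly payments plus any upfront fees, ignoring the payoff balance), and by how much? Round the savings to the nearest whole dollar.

Offer X: monthly rate = 10.05%/12 = 0.0083750; payment = 120,000 × 0.0083750 / (1 − (1+0.0083750)^−180) = $1,293.20.
Offer Y: at 8.50% the monthly rate is 0.0070833, so the payment is 120,000 × 0.0070833 / (1 − 1.0070833^−180) = $1,181.69.
Over 79 months: Offer X costs 79 × $1,293.20 = $102,162.80; Offer Y costs 79 × $1,181.69 = $93,353.51.
Offer Y is cheaper by $102,162.80 − $93,353.51 = $8,809.29.

Offer Y by $8,809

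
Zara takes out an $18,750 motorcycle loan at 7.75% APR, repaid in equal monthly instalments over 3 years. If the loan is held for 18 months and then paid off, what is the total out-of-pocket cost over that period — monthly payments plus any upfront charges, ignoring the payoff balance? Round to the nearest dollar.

$10,537

At 7.75% the monthly rate is 0.0064583, so the payment is 18,750 × 0.0064583 / (1 − 1.0064583^−36) = $585.40.
Total outlay = 18 × $585.40 = $10,537.20.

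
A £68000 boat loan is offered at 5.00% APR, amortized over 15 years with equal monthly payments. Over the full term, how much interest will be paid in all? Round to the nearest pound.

£28,793

At 5.00% the monthly rate is 0.0041667, so the payment is 68,000 × 0.0041667 / (1 − 1.0041667^−180) = £537.74.
Total paid = 180 × £537.74 = £96,793.20; interest = £96,793.20 − £68,000 = £28,793.20.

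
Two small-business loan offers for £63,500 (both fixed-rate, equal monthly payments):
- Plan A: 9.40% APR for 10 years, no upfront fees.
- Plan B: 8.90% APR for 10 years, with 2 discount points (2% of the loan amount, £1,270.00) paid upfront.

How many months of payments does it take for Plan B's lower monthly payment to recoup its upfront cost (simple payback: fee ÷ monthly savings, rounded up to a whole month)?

Plan A: monthly rate = 9.4%/12 = 0.0078333; payment = 63,500 × 0.0078333 / (1 − (1+0.0078333)^−120) = £818.20.
Plan B: monthly rate = 8.9%/12 = 0.0074167; payment = 63,500 × 0.0074167 / (1 − (1+0.0074167)^−120) = £800.96.
Monthly savings = £818.20 − £800.96 = £17.24.
Break-even = £1,270.00 / £17.24 = 73.67 → 74 months.

74 months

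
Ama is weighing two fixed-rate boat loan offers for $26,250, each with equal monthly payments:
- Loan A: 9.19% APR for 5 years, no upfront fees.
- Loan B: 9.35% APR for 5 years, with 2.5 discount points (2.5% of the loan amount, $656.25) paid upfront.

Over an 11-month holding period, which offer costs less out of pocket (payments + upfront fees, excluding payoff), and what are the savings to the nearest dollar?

Loan A: at 9.19% the monthly rate is 0.0076583, so the payment is 26,250 × 0.0076583 / (1 − 1.0076583^−60) = $547.33.
Loan B: monthly rate = 9.35%/12 = 0.0077917; payment = 26,250 × 0.0077917 / (1 − (1+0.0077917)^−60) = $549.38.
Over 11 months: Loan A costs 11 × $547.33 = $6,020.63; Loan B costs 11 × $549.38 + $656.25 = $6,699.43.
Loan A is cheaper by $6,699.43 − $6,020.63 = $678.80.

Loan A by $679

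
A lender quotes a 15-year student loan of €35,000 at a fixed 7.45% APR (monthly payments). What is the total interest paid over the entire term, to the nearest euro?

€23,223

At 7.45% the monthly rate is 0.0062083, so the payment is 35,000 × 0.0062083 / (1 − 1.0062083^−180) = €323.46.
Total paid = 180 × €323.46 = €58,222.80; interest = €58,222.80 − €35,000 = €23,222.80.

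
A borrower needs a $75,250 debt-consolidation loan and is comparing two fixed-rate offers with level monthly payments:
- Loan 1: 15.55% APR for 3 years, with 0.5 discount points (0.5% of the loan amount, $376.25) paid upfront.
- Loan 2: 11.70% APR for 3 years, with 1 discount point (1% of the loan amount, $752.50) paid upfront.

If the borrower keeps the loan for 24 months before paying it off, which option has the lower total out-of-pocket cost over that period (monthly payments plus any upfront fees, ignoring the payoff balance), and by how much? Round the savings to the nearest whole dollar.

Loan 1: monthly rate = 15.55%/12 = 0.0129583; payment = 75,250 × 0.0129583 / (1 − (1+0.0129583)^−36) = $2,628.88.
Loan 2: at 11.70% the monthly rate is 0.0097500, so the payment is 75,250 × 0.0097500 / (1 − 1.0097500^−36) = $2,488.61.
Over 24 months: Loan 1 costs 24 × $2,628.88 + $376.25 = $63,469.37; Loan 2 costs 24 × $2,488.61 + $752.50 = $60,479.14.
Loan 2 is cheaper by $63,469.37 − $60,479.14 = $2,990.23.

Loan 2 by $2,990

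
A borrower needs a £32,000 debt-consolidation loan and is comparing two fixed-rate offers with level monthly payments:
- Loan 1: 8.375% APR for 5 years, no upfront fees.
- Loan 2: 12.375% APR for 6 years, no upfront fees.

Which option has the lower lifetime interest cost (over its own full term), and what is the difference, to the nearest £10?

Loan 1: monthly rate = 8.375%/12 = 0.0069792; payment = 32,000 × 0.0069792 / (1 − (1+0.0069792)^−60) = £654.60.
Total interest on Loan 1 = 60 × £654.60 − £32,000 = £7,276.00.
Loan 2: monthly rate = 12.375%/12 = 0.0103125; payment = 32,000 × 0.0103125 / (1 − (1+0.0103125)^−72) = £631.86.
Total interest on Loan 2 = 72 × £631.86 − £32,000 = £13,493.92.
Loan 1 is lower by £6,217.92.

Loan 1 by £6,220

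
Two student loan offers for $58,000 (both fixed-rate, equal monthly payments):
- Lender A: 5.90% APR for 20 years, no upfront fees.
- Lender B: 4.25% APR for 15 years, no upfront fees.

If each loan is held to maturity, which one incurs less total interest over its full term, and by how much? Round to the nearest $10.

Lender B by $20,390

Lender A: at 5.90% the monthly rate is 0.0049167, so the payment is 58,000 × 0.0049167 / (1 − 1.0049167^−240) = $412.19.
Total interest on Lender A = 240 × $412.19 − $58,000 = $40,925.60.
Lender B: monthly rate = 4.25%/12 = 0.0035417; payment = 58,000 × 0.0035417 / (1 − (1+0.0035417)^−180) = $436.32.
Total interest on Lender B = 180 × $436.32 − $58,000 = $20,537.60.
Lender B is lower by $20,388.00.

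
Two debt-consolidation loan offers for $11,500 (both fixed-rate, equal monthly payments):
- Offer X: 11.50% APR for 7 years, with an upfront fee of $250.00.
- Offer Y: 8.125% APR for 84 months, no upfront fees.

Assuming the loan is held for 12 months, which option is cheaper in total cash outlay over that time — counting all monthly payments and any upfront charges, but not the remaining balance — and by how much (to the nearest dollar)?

Offer Y by $490

Offer X: at 11.50% the monthly rate is 0.0095833, so the payment is 11,500 × 0.0095833 / (1 − 1.0095833^−84) = $199.94.
Offer Y: at 8.125% the monthly rate is 0.0067708, so the payment is 11,500 × 0.0067708 / (1 − 1.0067708^−84) = $179.96.
Over 12 months: Offer X costs 12 × $199.94 + $250.00 = $2,649.28; Offer Y costs 12 × $179.96 = $2,159.52.
Offer Y is cheaper by $2,649.28 − $2,159.52 = $489.76.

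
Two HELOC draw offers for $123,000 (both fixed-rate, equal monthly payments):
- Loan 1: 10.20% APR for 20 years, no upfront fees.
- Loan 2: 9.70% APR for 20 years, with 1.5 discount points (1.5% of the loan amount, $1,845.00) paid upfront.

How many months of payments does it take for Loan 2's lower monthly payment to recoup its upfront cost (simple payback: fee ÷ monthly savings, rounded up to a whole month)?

46 months

Loan 1: at 10.20% the monthly rate is 0.0085000, so the payment is 123,000 × 0.0085000 / (1 − 1.0085000^−240) = $1,203.32.
Loan 2: at 9.70% the monthly rate is 0.0080833, so the payment is 123,000 × 0.0080833 / (1 − 1.0080833^−240) = $1,162.63.
Monthly savings = $1,203.32 − $1,162.63 = $40.69.
Break-even = $1,845.00 / $40.69 = 45.34 → 46 months.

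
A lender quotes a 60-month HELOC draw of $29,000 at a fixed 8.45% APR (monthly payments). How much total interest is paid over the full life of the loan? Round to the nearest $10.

At 8.45% the monthly rate is 0.0070417, so the payment is 29,000 × 0.0070417 / (1 − 1.0070417^−60) = $594.28.
Total paid = 60 × $594.28 = $35,656.80; interest = $35,656.80 − $29,000 = $6,656.80.

$6,660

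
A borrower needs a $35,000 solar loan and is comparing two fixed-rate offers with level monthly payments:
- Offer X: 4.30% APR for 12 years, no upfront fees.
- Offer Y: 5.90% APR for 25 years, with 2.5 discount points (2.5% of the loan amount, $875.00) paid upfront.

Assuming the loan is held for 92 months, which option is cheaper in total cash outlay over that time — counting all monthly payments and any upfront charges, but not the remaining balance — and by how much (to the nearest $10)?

Offer Y by $7,240

Offer X: at 4.30% the monthly rate is 0.0035833, so the payment is 35,000 × 0.0035833 / (1 − 1.0035833^−144) = $311.56.
Offer Y: at 5.90% the monthly rate is 0.0049167, so the payment is 35,000 × 0.0049167 / (1 − 1.0049167^−300) = $223.37.
Over 92 months: Offer X costs 92 × $311.56 = $28,663.52; Offer Y costs 92 × $223.37 + $875.00 = $21,425.04.
Offer Y is cheaper by $28,663.52 − $21,425.04 = $7,238.48.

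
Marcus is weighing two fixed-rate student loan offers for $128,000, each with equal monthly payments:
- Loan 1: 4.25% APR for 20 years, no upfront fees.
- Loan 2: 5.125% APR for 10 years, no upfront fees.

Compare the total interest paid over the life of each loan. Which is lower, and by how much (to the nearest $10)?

Loan 1: at 4.25% the monthly rate is 0.0035417, so the payment is 128,000 × 0.0035417 / (1 − 1.0035417^−240) = $792.62.
Total interest on Loan 1 = 240 × $792.62 − $128,000 = $62,228.80.
Loan 2: monthly rate = 5.125%/12 = 0.0042708; payment = 128,000 × 0.0042708 / (1 − (1+0.0042708)^−120) = $1,365.47.
Total interest on Loan 2 = 120 × $1,365.47 − $128,000 = $35,856.40.
Loan 2 is lower by $26,372.40.

Loan 2 by $26,370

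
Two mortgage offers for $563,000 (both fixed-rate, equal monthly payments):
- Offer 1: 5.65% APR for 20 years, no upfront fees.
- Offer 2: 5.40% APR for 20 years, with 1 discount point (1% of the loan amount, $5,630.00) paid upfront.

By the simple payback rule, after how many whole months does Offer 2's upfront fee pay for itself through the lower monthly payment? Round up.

Offer 1: at 5.65% the monthly rate is 0.0047083, so the payment is 563,000 × 0.0047083 / (1 − 1.0047083^−240) = $3,920.66.
Offer 2: at 5.40% the monthly rate is 0.0045000, so the payment is 563,000 × 0.0045000 / (1 − 1.0045000^−240) = $3,841.08.
Monthly savings = $3,920.66 − $3,841.08 = $79.58.
Break-even = $5,630.00 / $79.58 = 70.75 → 71 months.

71 months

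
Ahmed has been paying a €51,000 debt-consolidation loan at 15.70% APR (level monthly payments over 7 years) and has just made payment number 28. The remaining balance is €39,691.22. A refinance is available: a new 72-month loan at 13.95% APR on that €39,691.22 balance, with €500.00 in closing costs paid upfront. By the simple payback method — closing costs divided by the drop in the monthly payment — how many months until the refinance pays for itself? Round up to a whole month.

3 months

Current payment = 51,000 × 15.7%/12 / (1 − (1+0.0130833)^−84) = €1,004.27.
Refinanced payment = 39,691.22 × 0.0116250 / (1 − (1+0.0116250)^−72) = €816.80.
Monthly savings = €1,004.27 − €816.80 = €187.47.
Break-even = €500.00 / €187.47 = 2.67 → 3 months.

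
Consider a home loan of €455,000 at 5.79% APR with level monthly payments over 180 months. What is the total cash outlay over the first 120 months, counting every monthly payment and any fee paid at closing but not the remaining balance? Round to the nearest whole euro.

At 5.79% the monthly rate is 0.0048250, so the payment is 455,000 × 0.0048250 / (1 − 1.0048250^−180) = €3,788.12.
Total outlay = 120 × €3,788.12 = €454,574.40.

€454,574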